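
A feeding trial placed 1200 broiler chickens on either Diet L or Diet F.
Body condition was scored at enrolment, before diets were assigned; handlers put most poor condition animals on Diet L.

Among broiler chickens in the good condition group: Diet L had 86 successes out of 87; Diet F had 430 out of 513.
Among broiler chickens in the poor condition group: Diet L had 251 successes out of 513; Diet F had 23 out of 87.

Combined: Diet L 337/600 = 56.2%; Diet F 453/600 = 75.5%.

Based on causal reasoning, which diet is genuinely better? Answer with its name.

Diet L

The stratified and pooled comparisons disagree (Diet L wins within each starting body condition; Diet F wins overall), so the answer turns on the causal role of starting body condition.
Since starting body condition is a pre-existing factor (not a product of the diet) and it affects the outcome on its own, it is a confounder. The stratified rates, not the pooled rate, identify the causal effect.
Within each level — good condition: 98.9% vs 83.8%; poor condition: 48.9% vs 26.4% — Diet L is higher every time.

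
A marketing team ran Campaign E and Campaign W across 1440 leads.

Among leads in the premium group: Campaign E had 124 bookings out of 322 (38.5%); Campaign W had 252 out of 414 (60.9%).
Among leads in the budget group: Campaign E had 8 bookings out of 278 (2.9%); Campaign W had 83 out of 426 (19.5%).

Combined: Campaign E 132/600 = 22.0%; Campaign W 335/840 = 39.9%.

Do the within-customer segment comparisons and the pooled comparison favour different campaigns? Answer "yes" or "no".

Within each customer segment level (premium 38.5% vs 60.9%; budget 2.9% vs 19.5%), Campaign W has the higher rate every time. Pooled: 22.0% vs 39.9% — Campaign W has the higher rate overall. They agree.

no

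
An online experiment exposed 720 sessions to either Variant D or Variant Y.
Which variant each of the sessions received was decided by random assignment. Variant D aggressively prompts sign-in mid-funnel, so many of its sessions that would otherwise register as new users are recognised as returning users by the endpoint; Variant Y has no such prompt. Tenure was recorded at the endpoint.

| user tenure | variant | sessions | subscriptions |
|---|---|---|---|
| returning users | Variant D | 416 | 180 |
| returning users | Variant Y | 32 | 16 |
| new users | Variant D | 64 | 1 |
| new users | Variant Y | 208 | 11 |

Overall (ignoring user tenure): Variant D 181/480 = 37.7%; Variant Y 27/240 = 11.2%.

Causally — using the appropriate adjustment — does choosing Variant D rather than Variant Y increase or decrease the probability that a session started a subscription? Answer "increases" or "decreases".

increases

The user tenure-specific comparison favours Variant Y throughout, but the pooled figures favour Variant D. The question is whether to condition on user tenure.
User tenure lies on the pathway variant → user tenure → outcome, so adjusting for it blocks the indirect effect. For the total causal effect of variant, use the unadjusted pooled rates.
Pooled: Variant D 37.7% vs Variant Y 11.2%; Variant D is higher overall.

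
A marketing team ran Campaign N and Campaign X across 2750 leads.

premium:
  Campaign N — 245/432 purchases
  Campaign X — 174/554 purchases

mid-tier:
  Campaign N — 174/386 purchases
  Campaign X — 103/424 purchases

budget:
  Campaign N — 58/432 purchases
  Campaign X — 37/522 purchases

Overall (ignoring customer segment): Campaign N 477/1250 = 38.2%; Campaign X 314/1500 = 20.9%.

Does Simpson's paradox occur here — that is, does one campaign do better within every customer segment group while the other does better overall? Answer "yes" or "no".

Within each customer segment level (premium 56.7% vs 31.4%; mid-tier 45.1% vs 24.3%; budget 13.4% vs 7.1%), Campaign N has the higher rate every time. Pooled: 38.2% vs 20.9% — Campaign N has the higher rate overall. They agree.

no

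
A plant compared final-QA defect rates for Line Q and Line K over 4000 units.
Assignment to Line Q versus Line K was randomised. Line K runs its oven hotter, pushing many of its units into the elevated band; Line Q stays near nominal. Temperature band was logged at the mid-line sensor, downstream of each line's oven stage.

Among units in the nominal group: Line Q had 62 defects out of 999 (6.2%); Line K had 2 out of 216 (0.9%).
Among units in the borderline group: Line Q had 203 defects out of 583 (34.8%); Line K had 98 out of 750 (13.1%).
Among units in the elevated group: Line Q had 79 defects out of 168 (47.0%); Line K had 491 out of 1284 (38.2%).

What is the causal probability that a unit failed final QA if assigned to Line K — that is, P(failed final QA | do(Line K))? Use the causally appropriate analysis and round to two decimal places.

Within every in-process temperature band level Line K has the lower rate, yet pooled Line Q does — Simpson's reversal.
The distribution of in-process temperature band is itself part of what the line does — it is an intermediate outcome. Holding it fixed would remove that part of the effect; the total effect is the pooled difference.
So P(outcome | do(Line K)) is just the pooled rate for Line K: 591/2250 = 0.263.

0.26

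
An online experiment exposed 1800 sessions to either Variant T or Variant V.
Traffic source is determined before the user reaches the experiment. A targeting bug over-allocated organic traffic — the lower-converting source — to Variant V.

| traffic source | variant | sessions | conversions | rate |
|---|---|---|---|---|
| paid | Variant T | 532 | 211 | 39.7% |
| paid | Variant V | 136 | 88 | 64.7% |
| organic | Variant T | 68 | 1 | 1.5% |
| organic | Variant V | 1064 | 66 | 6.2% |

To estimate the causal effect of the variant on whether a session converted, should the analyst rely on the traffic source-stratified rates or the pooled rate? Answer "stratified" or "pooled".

stratified

Variant V is higher inside every traffic source stratum but Variant T is higher in aggregate. Whether to stratify depends on how traffic source relates to the variant.
Traffic source is set before the variant has any effect — it is not caused by the variant — and it independently drives the outcome. That makes it a confounder, so the causal comparison is within traffic source levels.
Within each level — paid: 39.7% vs 64.7%; organic: 1.5% vs 6.2% — Variant V is higher every time.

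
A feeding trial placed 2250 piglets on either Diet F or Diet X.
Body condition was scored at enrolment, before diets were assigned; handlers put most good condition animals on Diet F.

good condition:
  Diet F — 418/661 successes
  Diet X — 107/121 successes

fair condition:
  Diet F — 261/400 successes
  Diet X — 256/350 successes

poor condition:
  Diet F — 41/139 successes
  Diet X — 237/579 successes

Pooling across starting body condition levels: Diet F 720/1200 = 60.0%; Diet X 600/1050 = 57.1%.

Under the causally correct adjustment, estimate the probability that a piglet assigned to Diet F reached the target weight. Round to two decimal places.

0.53

Since starting body condition is a pre-existing factor (not a product of the diet) and it affects the outcome on its own, it is a confounder. The stratified rates, not the pooled rate, identify the causal effect.
Standardising Diet F to the population starting body condition mix: 0.348·418/661 + 0.333·261/400 + 0.319·41/139 = 0.531.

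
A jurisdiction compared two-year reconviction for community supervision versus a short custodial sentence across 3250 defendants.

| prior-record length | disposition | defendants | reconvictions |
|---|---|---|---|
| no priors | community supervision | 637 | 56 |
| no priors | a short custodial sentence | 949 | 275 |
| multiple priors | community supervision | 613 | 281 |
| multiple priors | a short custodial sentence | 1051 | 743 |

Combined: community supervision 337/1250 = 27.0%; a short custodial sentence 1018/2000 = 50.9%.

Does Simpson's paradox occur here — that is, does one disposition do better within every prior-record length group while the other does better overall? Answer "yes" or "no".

no

Within each prior-record length level (no priors 8.8% vs 29.0%; multiple priors 45.8% vs 70.7%), community supervision has the lower rate every time. Pooled: 27.0% vs 50.9% — community supervision has the lower rate overall. They agree.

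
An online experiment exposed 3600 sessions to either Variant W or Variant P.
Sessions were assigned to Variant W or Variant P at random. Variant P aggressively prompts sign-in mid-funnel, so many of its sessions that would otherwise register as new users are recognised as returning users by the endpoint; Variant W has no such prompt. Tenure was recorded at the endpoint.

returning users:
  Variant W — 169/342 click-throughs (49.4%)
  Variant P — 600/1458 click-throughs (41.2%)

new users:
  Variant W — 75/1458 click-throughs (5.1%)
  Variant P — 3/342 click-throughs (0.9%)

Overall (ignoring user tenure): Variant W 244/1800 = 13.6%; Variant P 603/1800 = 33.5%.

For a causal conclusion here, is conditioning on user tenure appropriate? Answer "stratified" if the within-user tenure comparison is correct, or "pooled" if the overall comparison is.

pooled

Within every user tenure level Variant W has the higher rate, yet pooled Variant P does — Simpson's reversal.
The distribution of user tenure is itself part of what the variant does — it is an intermediate outcome. Holding it fixed would remove that part of the effect; the total effect is the pooled difference.
Pooled: Variant W 13.6% vs Variant P 33.5%; Variant P is higher overall.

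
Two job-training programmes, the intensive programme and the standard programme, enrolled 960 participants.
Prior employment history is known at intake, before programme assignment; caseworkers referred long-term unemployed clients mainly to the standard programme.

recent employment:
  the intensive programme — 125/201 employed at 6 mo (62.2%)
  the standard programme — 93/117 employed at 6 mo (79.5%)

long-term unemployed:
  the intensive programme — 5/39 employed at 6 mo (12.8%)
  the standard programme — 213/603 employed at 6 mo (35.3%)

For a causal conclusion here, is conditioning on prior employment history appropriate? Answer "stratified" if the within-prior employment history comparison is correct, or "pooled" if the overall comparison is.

stratified

Prior employment history satisfies the back-door criterion: it is not a descendant of the programme, and it blocks the spurious path from programme to outcome. Adjusting for it (i.e., using the within-prior employment history rates) gives the causal effect.
Within each level — recent employment: 62.2% vs 79.5%; long-term unemployed: 12.8% vs 35.3% — the standard programme is higher every time.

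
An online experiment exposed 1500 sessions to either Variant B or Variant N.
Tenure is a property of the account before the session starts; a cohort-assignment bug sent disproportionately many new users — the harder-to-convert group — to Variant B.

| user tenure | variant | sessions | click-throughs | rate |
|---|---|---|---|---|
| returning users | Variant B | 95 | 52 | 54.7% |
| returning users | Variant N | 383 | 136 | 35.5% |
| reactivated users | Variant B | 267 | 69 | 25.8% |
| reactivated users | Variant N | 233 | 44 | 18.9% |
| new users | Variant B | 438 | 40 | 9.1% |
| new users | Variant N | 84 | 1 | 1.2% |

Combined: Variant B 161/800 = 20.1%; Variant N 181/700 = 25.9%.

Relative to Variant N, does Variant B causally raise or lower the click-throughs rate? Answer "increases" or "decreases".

User tenure differs across variants for reasons unrelated to any effect of the variant itself, and it separately predicts the outcome — a classic confounder. We must compare within user tenure levels.
Within each level — returning users: 54.7% vs 35.5%; reactivated users: 25.8% vs 18.9%; new users: 9.1% vs 1.2% — Variant B is higher every time.

increases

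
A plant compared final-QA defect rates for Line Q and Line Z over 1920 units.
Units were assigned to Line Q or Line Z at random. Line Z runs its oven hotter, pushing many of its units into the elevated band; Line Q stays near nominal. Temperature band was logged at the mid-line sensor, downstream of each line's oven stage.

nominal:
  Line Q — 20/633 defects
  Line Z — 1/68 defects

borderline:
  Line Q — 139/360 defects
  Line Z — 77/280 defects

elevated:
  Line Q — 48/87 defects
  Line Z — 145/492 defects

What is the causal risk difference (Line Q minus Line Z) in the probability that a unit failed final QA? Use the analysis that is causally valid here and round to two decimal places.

-0.07

Because the line influences in-process temperature band, in-process temperature band is a post-treatment mediator, not a confounder. Stratifying on it would bias the estimate; the causal effect is the crude pooled difference.
The causal difference is the pooled difference: 0.192 − 0.265 = -0.074.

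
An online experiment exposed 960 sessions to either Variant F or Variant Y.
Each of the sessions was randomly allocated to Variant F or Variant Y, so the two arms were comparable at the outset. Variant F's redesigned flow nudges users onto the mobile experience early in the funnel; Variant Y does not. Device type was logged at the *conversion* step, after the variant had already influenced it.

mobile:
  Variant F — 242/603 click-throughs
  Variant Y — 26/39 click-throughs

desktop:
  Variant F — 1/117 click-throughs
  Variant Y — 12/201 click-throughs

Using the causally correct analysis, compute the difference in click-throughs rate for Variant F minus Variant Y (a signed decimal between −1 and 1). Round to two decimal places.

The stratified and pooled comparisons disagree (Variant Y wins within each device type; Variant F wins overall), so the answer turns on the causal role of device type.
Device type is recorded after the variant and is itself shifted by it — it sits on the causal path from variant to outcome. Conditioning on a mediator would strip out part of the effect we want; the pooled comparison gives the total causal effect.
The causal difference is the pooled difference: 0.338 − 0.158 = +0.179.

+0.18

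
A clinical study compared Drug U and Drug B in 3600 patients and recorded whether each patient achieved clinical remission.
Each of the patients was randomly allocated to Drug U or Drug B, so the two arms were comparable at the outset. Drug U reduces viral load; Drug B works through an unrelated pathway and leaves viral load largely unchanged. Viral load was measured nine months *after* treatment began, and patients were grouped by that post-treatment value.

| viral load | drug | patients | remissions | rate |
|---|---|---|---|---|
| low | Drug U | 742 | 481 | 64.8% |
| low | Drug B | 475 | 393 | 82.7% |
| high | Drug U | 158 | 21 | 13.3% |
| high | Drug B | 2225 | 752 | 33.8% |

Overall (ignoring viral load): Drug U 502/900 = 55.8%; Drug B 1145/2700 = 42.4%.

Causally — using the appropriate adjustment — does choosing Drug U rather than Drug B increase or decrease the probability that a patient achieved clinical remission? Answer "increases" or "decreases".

Drug B is higher inside every viral load stratum but Drug U is higher in aggregate. Whether to stratify depends on how viral load relates to the drug.
Viral load is downstream of the drug. One should not condition on a consequence of treatment, so the overall rates are the right comparison.
Pooled: Drug U 55.8% vs Drug B 42.4%; Drug U is higher overall.

increases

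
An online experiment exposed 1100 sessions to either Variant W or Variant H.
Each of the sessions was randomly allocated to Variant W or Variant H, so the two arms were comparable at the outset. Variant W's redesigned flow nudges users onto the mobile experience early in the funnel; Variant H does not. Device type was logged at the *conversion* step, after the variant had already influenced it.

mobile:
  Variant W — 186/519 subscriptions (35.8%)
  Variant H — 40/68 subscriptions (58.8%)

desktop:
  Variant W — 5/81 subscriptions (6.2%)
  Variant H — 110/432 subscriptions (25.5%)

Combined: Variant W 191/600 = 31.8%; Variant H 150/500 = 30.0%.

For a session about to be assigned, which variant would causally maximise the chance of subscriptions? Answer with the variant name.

Variant W

Variant H is higher inside every device type stratum but Variant W is higher in aggregate. Whether to stratify depends on how device type relates to the variant.
Device type is downstream of the variant. One should not condition on a consequence of treatment, so the overall rates are the right comparison.
Pooled: Variant W 31.8% vs Variant H 30.0%; Variant W is higher overall.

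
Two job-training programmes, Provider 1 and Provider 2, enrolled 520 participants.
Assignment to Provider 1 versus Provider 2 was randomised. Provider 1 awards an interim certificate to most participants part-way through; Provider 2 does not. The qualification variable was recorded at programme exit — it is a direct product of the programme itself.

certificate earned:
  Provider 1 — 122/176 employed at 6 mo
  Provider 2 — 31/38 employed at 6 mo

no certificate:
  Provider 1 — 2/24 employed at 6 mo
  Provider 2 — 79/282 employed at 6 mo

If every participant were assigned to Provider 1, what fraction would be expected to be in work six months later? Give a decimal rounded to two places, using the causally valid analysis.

0.62

The stratified and pooled comparisons disagree (Provider 2 wins within each qualification attained during the programme; Provider 1 wins overall), so the answer turns on the causal role of qualification attained during the programme.
Qualification attained during the programme is recorded after the programme and is itself shifted by it — it sits on the causal path from programme to outcome. Conditioning on a mediator would strip out part of the effect we want; the pooled comparison gives the total causal effect.
So P(outcome | do(Provider 1)) is just the pooled rate for Provider 1: 124/200 = 0.620.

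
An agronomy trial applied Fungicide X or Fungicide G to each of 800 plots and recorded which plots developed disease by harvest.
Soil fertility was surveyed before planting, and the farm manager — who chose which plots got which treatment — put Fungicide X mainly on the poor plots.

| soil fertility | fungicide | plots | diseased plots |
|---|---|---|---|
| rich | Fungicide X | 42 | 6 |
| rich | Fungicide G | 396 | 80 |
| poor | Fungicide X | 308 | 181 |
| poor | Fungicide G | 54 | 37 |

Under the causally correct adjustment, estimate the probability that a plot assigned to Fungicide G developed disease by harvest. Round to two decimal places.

Since soil fertility is a pre-existing factor (not a product of the fungicide) and it affects the outcome on its own, it is a confounder. The stratified rates, not the pooled rate, identify the causal effect.
Standardising Fungicide G to the population soil fertility mix: 0.547·80/396 + 0.453·37/54 = 0.421.

0.42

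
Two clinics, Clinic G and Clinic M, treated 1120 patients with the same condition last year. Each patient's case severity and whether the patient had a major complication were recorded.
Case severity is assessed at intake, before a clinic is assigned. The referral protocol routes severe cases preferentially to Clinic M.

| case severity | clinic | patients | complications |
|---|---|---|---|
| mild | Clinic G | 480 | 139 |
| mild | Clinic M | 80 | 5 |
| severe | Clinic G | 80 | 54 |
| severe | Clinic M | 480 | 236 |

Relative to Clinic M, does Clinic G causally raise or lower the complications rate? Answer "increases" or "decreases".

increases

Within every case severity level Clinic M has the lower rate, yet pooled Clinic G does — Simpson's reversal.
Case severity differs across clinics for reasons unrelated to any effect of the clinic itself, and it separately predicts the outcome — a classic confounder. We must compare within case severity levels.
Within each level — mild: 29.0% vs 6.2%; severe: 67.5% vs 49.2% — Clinic M is lower every time.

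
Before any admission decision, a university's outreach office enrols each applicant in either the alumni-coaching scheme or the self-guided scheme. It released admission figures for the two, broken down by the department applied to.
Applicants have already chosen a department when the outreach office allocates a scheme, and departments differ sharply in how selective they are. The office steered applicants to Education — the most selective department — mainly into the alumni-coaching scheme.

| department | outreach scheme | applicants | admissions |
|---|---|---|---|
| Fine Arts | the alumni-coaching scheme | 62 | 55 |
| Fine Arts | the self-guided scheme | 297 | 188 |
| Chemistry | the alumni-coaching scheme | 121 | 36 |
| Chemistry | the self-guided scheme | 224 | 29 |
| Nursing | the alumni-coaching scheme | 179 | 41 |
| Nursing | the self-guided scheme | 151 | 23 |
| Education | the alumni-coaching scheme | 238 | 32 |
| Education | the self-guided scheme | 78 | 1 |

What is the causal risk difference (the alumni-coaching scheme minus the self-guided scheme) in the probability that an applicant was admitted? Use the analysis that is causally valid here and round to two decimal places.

+0.16

Department is set before the outreach scheme has any effect — it is not caused by the outreach scheme — and it independently drives the outcome. That makes it a confounder, so the causal comparison is within department levels.
Adjusting over the population distribution of department: 0.266·(0.887−0.633) + 0.256·(0.298−0.129) + 0.244·(0.229−0.152) + 0.234·(0.134−0.013) = +0.158.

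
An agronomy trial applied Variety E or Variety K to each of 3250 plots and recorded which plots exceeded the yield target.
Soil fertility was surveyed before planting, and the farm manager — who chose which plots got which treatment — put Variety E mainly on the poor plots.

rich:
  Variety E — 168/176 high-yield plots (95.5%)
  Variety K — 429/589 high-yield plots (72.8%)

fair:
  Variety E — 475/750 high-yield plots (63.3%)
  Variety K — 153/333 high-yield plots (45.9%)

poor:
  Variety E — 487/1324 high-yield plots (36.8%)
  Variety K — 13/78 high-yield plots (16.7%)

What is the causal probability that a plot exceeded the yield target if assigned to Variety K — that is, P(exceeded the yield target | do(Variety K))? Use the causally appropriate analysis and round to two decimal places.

0.40

Here soil fertility is a common cause — it drives both which variety a case falls under and the outcome. The crude comparison mixes populations; the stratum-specific rates are the causally relevant ones.
Standardising Variety K to the population soil fertility mix: 0.235·429/589 + 0.333·153/333 + 0.431·13/78 = 0.396.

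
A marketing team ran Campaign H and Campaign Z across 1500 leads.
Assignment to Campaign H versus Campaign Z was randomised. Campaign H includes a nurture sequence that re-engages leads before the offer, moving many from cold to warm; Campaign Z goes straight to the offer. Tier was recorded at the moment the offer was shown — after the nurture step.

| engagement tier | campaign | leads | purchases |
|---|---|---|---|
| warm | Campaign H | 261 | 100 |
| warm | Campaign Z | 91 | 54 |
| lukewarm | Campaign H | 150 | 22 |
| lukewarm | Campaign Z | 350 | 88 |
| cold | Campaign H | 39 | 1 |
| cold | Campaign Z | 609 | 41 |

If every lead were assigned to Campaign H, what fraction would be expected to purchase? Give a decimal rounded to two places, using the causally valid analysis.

Engagement tier here is a post-treatment variable shaped by the campaign; conditioning on it would introduce bias rather than remove it. The overall comparison is the causal one.
So P(outcome | do(Campaign H)) is just the pooled rate for Campaign H: 123/450 = 0.273.

0.27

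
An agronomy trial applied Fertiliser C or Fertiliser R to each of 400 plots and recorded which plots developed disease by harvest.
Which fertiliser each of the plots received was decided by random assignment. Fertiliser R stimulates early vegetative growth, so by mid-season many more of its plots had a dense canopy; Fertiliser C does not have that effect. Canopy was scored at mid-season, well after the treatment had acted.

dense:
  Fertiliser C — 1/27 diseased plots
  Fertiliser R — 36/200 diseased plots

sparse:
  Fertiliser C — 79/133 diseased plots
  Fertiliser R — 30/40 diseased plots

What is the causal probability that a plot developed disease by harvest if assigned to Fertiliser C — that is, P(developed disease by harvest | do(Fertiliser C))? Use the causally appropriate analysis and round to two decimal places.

Within every mid-season canopy level Fertiliser C has the lower rate, yet pooled Fertiliser R does — Simpson's reversal.
Mid-season canopy lies on the pathway fertiliser → mid-season canopy → outcome, so adjusting for it blocks the indirect effect. For the total causal effect of fertiliser, use the unadjusted pooled rates.
So P(outcome | do(Fertiliser C)) is just the pooled rate for Fertiliser C: 80/160 = 0.500.

0.50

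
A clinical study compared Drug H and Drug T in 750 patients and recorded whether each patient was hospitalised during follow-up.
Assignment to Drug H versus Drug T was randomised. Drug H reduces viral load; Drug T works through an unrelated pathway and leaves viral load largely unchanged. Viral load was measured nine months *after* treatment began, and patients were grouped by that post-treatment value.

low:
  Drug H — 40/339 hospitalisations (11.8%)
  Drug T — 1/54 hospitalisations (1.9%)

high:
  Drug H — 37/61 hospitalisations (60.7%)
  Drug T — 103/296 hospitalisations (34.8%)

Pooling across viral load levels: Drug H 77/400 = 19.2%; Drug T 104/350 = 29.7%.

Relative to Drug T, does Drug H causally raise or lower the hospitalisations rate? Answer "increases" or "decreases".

Stratifying would compare drugs among patients the drugs themselves sorted into viral load groups — a form of selection on an intermediate. The unconditioned pooled rates give the total causal effect.
Pooled: Drug H 19.2% vs Drug T 29.7%; Drug H is lower overall.

decreases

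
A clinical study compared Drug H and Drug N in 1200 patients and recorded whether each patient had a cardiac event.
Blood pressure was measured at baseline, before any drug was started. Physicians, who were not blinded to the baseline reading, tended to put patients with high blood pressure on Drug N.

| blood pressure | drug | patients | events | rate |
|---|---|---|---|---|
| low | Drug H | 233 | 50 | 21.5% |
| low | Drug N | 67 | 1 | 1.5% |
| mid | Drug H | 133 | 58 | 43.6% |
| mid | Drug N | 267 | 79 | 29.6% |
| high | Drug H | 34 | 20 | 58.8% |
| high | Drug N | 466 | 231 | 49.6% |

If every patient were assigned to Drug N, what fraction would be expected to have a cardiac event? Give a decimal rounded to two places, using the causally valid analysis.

0.31

The blood pressure-specific comparison favours Drug N throughout, but the pooled figures favour Drug H. The question is whether to condition on blood pressure.
Since blood pressure is a pre-existing factor (not a product of the drug) and it affects the outcome on its own, it is a confounder. The stratified rates, not the pooled rate, identify the causal effect.
Standardising Drug N to the population blood pressure mix: 0.250·1/67 + 0.333·79/267 + 0.417·231/466 = 0.309.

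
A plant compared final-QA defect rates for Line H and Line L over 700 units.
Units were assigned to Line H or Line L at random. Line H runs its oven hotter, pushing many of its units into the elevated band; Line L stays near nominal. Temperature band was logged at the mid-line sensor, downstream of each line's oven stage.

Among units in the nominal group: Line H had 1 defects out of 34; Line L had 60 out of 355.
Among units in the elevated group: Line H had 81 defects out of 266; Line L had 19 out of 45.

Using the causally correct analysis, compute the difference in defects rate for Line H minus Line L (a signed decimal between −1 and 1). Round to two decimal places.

In-process temperature band here is a post-treatment variable shaped by the line; conditioning on it would introduce bias rather than remove it. The overall comparison is the causal one.
The causal difference is the pooled difference: 0.273 − 0.198 = +0.076.

+0.08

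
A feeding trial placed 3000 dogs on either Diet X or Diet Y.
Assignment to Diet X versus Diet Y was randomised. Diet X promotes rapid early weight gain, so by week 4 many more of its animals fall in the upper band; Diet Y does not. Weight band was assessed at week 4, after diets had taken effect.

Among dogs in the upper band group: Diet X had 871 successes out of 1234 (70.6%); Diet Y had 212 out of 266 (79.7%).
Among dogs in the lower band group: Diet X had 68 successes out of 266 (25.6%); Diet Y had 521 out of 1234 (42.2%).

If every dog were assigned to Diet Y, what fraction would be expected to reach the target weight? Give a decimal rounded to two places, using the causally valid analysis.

Week-4 weight band lies on the pathway diet → week-4 weight band → outcome, so adjusting for it blocks the indirect effect. For the total causal effect of diet, use the unadjusted pooled rates.
So P(outcome | do(Diet Y)) is just the pooled rate for Diet Y: 733/1500 = 0.489.

0.49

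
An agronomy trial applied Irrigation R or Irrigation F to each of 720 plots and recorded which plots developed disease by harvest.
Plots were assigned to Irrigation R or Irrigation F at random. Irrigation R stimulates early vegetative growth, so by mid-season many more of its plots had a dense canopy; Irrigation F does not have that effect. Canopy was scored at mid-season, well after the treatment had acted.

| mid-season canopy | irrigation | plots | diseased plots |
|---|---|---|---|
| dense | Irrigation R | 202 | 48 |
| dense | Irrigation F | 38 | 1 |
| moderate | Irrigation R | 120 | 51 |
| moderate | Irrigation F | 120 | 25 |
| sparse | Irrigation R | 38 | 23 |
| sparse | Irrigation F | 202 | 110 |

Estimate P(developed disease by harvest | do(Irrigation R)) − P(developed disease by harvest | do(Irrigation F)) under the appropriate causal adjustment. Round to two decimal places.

-0.04

The mid-season canopy-specific comparison favours Irrigation F throughout, but the pooled figures favour Irrigation R. The question is whether to condition on mid-season canopy.
Because the irrigation influences mid-season canopy, mid-season canopy is a post-treatment mediator, not a confounder. Stratifying on it would bias the estimate; the causal effect is the crude pooled difference.
The causal difference is the pooled difference: 0.339 − 0.378 = -0.039.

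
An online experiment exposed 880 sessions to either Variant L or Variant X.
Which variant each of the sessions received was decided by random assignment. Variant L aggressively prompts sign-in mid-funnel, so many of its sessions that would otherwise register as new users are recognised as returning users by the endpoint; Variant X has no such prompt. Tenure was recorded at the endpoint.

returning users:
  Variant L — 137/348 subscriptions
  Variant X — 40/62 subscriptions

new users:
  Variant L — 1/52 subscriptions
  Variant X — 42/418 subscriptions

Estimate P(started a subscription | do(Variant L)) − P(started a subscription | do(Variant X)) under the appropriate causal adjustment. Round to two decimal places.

User tenure is recorded after the variant and is itself shifted by it — it sits on the causal path from variant to outcome. Conditioning on a mediator would strip out part of the effect we want; the pooled comparison gives the total causal effect.
The causal difference is the pooled difference: 0.345 − 0.171 = +0.174.

+0.17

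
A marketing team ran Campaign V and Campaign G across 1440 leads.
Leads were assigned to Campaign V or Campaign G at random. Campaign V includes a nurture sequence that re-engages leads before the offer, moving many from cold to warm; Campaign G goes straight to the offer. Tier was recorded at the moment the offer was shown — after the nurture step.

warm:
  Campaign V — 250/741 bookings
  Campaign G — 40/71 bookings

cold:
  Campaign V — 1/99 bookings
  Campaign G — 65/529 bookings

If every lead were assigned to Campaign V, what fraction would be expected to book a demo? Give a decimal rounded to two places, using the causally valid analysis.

Stratifying would compare campaigns among leads the campaigns themselves sorted into engagement tier groups — a form of selection on an intermediate. The unconditioned pooled rates give the total causal effect.
So P(outcome | do(Campaign V)) is just the pooled rate for Campaign V: 251/840 = 0.299.

0.30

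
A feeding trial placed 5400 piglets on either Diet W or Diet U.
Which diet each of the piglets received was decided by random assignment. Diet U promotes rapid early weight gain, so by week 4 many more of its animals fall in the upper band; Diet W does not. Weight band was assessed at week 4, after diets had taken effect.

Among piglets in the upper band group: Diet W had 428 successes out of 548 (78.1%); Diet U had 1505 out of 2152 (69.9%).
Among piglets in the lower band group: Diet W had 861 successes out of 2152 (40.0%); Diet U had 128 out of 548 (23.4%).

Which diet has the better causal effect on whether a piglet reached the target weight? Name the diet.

Week-4 weight band lies on the pathway diet → week-4 weight band → outcome, so adjusting for it blocks the indirect effect. For the total causal effect of diet, use the unadjusted pooled rates.
Pooled: Diet W 47.7% vs Diet U 60.5%; Diet U is higher overall.

Diet U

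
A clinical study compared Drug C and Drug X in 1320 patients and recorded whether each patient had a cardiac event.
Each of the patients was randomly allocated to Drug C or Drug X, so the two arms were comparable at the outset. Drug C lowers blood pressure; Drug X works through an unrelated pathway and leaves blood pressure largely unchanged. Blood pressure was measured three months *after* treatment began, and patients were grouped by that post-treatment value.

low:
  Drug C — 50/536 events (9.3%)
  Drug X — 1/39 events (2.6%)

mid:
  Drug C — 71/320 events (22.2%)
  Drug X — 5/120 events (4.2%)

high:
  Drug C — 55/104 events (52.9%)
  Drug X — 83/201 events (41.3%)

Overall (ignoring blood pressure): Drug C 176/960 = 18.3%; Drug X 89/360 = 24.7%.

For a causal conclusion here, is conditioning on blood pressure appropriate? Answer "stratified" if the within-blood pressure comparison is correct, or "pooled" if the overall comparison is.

pooled

Drug X is lower inside every blood pressure stratum but Drug C is lower in aggregate. Whether to stratify depends on how blood pressure relates to the drug.
Blood pressure here is a post-treatment variable shaped by the drug; conditioning on it would introduce bias rather than remove it. The overall comparison is the causal one.
Pooled: Drug C 18.3% vs Drug X 24.7%; Drug C is lower overall.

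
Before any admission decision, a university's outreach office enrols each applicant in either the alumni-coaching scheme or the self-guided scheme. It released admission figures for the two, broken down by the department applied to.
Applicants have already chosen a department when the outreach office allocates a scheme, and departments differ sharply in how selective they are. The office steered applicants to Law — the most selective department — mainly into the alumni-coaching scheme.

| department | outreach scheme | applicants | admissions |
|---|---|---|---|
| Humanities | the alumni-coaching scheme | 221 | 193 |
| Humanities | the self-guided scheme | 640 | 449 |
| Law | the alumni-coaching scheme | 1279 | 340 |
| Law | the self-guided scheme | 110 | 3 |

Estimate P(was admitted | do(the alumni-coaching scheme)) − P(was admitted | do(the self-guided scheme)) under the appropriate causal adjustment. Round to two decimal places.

+0.21

Department is set before the outreach scheme has any effect — it is not caused by the outreach scheme — and it independently drives the outcome. That makes it a confounder, so the causal comparison is within department levels.
Adjusting over the population distribution of department: 0.383·(0.873−0.702) + 0.617·(0.266−0.027) = +0.213.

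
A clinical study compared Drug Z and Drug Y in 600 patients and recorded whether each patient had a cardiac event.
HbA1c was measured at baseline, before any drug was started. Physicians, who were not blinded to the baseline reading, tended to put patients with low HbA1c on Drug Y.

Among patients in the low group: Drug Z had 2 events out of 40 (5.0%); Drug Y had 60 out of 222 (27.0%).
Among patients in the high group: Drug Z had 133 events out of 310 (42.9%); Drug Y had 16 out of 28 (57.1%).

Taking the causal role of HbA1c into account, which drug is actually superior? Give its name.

Drug Z

HbA1c differs across drugs for reasons unrelated to any effect of the drug itself, and it separately predicts the outcome — a classic confounder. We must compare within HbA1c levels.
Within each level — low: 5.0% vs 27.0%; high: 42.9% vs 57.1% — Drug Z is lower every time.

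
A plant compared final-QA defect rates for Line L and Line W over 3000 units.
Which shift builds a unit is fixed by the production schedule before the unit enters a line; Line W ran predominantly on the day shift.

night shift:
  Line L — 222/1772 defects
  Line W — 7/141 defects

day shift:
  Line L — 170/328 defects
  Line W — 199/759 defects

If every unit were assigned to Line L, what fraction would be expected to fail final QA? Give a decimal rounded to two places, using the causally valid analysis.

0.27

Line W is lower inside every shift stratum but Line L is lower in aggregate. Whether to stratify depends on how shift relates to the line.
Since shift is a pre-existing factor (not a product of the line) and it affects the outcome on its own, it is a confounder. The stratified rates, not the pooled rate, identify the causal effect.
Standardising Line L to the population shift mix: 0.638·222/1772 + 0.362·170/328 = 0.268.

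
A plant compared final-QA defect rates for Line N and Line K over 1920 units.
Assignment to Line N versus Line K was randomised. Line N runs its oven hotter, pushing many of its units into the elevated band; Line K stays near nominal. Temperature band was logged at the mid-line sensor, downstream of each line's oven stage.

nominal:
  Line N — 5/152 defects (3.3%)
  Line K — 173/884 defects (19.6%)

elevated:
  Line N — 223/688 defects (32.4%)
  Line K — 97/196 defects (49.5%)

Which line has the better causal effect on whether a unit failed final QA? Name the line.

In-process temperature band is recorded after the line and is itself shifted by it — it sits on the causal path from line to outcome. Conditioning on a mediator would strip out part of the effect we want; the pooled comparison gives the total causal effect.
Pooled: Line N 27.1% vs Line K 25.0%; Line K is lower overall.

Line K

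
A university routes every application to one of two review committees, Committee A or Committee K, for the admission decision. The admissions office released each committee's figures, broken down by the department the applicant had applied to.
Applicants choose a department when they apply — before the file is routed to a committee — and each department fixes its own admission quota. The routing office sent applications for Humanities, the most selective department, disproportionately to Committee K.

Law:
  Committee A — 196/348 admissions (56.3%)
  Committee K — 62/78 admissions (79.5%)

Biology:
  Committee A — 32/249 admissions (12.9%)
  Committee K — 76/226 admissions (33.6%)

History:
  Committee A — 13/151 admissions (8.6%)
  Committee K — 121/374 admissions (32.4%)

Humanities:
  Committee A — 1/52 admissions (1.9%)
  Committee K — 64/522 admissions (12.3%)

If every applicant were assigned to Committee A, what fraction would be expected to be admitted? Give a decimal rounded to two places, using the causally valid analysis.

The stratified and pooled comparisons disagree (Committee K wins within each department; Committee A wins overall), so the answer turns on the causal role of department.
Since department is a pre-existing factor (not a product of the review committee) and it affects the outcome on its own, it is a confounder. The stratified rates, not the pooled rate, identify the causal effect.
Standardising Committee A to the population department mix: 0.213·196/348 + 0.237·32/249 + 0.263·13/151 + 0.287·1/52 = 0.179.

0.18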